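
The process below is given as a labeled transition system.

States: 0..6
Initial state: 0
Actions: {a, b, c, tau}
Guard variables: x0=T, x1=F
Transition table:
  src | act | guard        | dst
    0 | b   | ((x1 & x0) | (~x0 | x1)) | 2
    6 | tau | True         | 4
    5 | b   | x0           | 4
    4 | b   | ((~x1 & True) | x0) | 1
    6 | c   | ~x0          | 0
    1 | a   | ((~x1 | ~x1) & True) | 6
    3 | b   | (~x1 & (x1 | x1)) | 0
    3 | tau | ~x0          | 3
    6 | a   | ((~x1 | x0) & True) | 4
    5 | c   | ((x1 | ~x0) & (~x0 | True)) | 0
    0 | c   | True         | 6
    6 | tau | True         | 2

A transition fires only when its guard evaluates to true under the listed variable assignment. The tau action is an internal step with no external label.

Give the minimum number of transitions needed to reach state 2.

Answer: 2

Trace:
Breadth-first toward 2:
  Layer 0: {0}
  Layer 1: {6}
  Layer 2: {2,4}
first hit 2 at d=2 via c·tau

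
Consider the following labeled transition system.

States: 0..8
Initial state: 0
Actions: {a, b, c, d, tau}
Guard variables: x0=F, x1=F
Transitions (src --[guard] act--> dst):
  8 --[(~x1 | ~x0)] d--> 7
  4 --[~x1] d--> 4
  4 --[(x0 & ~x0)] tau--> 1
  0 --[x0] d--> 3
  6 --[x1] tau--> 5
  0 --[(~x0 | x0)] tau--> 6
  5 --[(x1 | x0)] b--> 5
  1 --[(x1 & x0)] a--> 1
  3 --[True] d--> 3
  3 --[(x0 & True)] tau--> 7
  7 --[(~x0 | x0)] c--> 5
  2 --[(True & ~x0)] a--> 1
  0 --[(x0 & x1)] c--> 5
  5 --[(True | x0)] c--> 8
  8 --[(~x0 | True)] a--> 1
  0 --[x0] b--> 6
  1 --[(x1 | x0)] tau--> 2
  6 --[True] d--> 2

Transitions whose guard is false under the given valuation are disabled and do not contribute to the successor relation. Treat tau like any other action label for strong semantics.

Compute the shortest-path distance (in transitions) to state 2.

Answer: 2

Working:
Layered search for 2:
  Layer 0: {0}
  Layer 1: {6}
  Layer 2: {2}
first hit 2 at d=2 via tau·d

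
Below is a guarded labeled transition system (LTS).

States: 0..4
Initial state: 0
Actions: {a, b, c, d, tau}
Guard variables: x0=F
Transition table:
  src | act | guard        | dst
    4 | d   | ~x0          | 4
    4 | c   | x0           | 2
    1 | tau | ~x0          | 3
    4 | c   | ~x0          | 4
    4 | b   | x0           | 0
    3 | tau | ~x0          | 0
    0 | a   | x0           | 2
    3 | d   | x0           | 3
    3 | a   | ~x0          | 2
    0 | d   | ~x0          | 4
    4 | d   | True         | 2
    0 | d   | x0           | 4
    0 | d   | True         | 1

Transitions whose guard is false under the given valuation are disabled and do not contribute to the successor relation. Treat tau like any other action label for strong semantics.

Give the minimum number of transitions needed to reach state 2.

Breadth-first toward 2:
  Layer 0: {0}
  Layer 1: {1,4}
  Layer 2: {2,3}
depth(2)=2, e.g. d·d

Answer: 2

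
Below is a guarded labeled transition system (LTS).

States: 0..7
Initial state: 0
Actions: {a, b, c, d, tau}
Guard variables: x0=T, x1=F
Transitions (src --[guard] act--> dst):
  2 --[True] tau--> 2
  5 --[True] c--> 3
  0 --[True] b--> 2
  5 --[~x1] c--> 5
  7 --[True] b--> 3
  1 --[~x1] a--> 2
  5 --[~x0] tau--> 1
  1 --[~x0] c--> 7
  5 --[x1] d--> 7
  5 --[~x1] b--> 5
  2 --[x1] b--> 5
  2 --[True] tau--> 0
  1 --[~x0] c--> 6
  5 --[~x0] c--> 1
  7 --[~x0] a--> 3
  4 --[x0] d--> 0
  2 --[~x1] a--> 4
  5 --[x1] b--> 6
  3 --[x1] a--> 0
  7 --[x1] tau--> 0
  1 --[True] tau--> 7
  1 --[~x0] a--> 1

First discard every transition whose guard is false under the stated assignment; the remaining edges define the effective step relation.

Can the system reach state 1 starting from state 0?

Answer: UNREACHABLE

Analysis:
Guard filter leaves 11 enabled edge(s).
L0 = {0}
L1 = {2}  cumulative {0,2}
L2 = {4}  cumulative {0,2,4}
R = {0,2,4}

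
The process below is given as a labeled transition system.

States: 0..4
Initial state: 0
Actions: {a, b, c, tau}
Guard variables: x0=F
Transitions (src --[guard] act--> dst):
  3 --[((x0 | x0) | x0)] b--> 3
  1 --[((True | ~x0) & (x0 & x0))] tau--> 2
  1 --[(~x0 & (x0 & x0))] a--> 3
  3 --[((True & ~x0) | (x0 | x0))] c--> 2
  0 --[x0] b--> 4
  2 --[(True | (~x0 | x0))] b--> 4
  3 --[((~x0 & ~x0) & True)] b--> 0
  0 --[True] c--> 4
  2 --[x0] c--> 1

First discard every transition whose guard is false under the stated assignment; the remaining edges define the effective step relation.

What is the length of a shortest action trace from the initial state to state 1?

Layered search for 1:
  depth 0: {0}
  depth 1: {4}
1 never appears.

Answer: UNREACHABLE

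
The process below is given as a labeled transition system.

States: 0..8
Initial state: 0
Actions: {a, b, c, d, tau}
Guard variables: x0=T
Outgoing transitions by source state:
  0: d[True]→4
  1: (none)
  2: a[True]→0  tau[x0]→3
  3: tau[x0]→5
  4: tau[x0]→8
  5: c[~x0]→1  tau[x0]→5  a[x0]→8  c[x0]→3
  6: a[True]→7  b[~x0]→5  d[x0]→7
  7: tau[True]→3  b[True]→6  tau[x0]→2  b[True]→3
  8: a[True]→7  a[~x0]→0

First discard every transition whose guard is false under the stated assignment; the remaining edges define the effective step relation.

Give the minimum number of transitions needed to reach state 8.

Answer: 2

Working:
Layered search for 8:
  Layer 0: {0}
  Layer 1: {4}
  Layer 2: {8}
first hit 8 at d=2 via d·tau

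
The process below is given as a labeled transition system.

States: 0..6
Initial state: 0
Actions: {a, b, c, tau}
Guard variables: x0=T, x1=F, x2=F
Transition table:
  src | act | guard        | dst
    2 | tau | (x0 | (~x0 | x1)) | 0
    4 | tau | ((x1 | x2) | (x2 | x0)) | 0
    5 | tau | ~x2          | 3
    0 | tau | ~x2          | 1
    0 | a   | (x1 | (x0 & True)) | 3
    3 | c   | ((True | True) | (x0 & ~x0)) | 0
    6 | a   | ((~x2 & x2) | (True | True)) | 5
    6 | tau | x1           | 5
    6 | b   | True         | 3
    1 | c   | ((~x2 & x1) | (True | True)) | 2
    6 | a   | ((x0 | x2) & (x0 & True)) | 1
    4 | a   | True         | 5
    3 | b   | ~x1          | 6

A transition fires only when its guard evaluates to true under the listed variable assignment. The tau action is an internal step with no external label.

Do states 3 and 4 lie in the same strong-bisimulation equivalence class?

Compute ~ classes (split until stable):
  P[0] = {{0,1,2,3,4,5,6}}
  P[1] = {{0,4},{1},{2,5},{3},{6}}
  P[2] = {{0},{1},{2},{3},{4},{5},{6}}
Fixed point at round 3; 7 class(es).
3∈{3}, 4∈{4}

Answer: NOT BISIMILAR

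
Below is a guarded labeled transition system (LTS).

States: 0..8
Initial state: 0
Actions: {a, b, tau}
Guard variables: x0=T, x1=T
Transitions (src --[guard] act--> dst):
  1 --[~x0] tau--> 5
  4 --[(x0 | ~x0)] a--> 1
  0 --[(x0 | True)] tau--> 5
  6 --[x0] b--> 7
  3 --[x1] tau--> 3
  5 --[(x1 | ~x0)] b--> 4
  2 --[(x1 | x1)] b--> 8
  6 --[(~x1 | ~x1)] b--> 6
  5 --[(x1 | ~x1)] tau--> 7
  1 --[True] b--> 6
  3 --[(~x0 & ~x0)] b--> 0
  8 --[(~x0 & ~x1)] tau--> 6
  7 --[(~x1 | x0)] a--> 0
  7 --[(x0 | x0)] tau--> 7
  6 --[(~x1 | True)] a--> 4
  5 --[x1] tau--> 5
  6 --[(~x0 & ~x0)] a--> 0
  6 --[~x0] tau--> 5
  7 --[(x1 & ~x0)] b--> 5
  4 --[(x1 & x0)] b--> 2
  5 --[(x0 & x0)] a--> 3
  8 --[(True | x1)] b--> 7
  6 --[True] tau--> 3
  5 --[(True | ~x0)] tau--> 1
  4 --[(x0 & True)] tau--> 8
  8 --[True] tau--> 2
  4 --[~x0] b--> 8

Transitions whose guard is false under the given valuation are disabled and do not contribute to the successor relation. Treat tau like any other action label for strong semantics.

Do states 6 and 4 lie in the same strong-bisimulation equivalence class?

Answer: NOT BISIMILAR

Working:
Compute ~ classes (split until stable):
  π0 = {{0,1,2,3,4,5,6,7,8}}
  π1 = {{0,3},{1,2},{4,5,6},{7},{8}}
  π2 = {{0},{1},{2},{3},{4},{5},{6},{7},{8}}
stable after 3 split(s): 9 block(s)
[6]={6}  [4]={4}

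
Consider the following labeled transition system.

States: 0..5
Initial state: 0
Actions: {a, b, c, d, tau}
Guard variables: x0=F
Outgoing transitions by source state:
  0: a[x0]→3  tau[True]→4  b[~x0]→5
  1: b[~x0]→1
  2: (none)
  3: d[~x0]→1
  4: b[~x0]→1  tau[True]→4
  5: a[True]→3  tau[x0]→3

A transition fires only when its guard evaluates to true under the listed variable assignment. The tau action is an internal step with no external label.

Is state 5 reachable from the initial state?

Answer: REACHABLE

Working:
After dropping false guards: 7 live edges.
Layer 0: {0}
Layer 1: {4,5}  total {0,4,5}
Layer 2: {1,3}  total {0,1,3,4,5}
Reach set: {0,1,3,4,5}
Path to 5: b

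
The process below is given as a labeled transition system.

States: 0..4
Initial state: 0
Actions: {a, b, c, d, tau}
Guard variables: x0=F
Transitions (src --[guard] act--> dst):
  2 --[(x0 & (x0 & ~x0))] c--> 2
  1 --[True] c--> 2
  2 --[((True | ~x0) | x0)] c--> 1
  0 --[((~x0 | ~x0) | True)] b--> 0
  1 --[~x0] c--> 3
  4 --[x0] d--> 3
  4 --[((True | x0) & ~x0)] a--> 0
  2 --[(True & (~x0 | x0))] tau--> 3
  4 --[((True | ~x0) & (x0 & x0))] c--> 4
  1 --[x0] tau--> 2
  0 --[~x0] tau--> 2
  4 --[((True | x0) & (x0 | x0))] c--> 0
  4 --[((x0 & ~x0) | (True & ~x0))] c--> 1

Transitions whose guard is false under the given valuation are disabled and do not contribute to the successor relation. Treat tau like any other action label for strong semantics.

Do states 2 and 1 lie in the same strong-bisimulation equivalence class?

Bisimulation quotient by refinement:
  P[0] = {{0,1,2,3,4}}
  P[1] = {{0},{1},{2},{3},{4}}
Fixed point at round 2; 5 class(es).
class of 2: {2}; class of 1: {1}

Answer: NOT BISIMILAR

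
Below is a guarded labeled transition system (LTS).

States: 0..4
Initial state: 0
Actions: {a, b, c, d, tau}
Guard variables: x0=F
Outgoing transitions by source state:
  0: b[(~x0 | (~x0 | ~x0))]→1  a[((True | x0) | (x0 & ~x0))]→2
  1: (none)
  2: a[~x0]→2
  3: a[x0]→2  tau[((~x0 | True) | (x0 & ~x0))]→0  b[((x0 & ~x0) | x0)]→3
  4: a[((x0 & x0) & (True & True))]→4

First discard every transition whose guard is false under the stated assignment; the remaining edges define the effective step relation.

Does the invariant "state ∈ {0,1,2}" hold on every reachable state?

Allowed set {0,1,2}
Reachable = {0,1,2}
  0: safe
  1: safe
  2: safe

Answer: INVARIANT HOLDS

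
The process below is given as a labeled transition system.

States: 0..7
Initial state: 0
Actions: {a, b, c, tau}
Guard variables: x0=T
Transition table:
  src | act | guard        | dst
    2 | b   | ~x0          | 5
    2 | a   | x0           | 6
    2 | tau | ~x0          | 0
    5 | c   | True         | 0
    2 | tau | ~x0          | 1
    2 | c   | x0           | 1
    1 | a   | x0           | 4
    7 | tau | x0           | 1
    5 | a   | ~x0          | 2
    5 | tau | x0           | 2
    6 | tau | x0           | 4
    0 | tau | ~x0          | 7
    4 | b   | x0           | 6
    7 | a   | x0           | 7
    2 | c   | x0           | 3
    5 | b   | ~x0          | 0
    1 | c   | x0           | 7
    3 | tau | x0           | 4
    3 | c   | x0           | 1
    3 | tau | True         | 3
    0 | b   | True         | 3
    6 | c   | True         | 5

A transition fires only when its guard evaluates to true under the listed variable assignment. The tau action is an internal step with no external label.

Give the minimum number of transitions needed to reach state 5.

Answer: 4

Trace:
BFS to 5:
  depth 0: {0}
  depth 1: {3}
  depth 2: {1,4}
  depth 3: {6,7}
  depth 4: {5}
5 enters at depth 4; path b·tau·b·c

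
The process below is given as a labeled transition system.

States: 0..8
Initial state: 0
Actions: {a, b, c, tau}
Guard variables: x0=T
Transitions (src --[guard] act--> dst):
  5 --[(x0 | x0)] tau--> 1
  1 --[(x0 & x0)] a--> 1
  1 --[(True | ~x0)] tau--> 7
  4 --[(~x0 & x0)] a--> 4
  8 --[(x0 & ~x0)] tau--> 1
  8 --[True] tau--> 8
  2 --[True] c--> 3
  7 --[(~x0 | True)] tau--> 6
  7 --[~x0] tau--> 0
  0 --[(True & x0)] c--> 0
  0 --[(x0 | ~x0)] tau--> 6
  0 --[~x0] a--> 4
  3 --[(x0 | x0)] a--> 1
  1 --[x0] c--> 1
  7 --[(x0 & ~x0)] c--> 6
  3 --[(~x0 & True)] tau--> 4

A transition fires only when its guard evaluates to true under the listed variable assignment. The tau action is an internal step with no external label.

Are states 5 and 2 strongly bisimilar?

Answer: NOT BISIMILAR

Trace:
Compute ~ classes (split until stable):
  round 0: {{0,1,2,3,4,5,6,7,8}}
  round 1: {{0},{1},{2},{3},{4,6},{5,7,8}}
  round 2: {{0},{1},{2},{3},{4,6},{5},{7},{8}}
Fixed point at round 3; 8 class(es).
class of 5: {5}; class of 2: {2}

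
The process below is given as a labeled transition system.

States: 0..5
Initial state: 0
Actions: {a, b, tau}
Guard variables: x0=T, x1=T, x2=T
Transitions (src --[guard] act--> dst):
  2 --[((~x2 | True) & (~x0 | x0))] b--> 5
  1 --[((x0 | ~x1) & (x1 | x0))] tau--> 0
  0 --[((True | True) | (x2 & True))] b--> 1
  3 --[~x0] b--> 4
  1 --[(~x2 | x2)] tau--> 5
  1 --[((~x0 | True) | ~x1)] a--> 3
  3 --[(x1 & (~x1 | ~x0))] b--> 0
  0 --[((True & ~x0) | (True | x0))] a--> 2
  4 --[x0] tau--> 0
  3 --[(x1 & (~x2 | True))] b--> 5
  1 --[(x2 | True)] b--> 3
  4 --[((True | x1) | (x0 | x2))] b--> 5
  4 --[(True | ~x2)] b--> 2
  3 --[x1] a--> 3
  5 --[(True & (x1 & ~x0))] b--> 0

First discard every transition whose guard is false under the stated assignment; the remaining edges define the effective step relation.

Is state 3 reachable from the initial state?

After dropping false guards: 12 live edges.
L0 = {0}
L1 = {1,2}  total {0,1,2}
L2 = {3,5}  total {0,1,2,3,5}
R = {0,1,2,3,5}
trace reaching 3: b·a

Answer: REACHABLE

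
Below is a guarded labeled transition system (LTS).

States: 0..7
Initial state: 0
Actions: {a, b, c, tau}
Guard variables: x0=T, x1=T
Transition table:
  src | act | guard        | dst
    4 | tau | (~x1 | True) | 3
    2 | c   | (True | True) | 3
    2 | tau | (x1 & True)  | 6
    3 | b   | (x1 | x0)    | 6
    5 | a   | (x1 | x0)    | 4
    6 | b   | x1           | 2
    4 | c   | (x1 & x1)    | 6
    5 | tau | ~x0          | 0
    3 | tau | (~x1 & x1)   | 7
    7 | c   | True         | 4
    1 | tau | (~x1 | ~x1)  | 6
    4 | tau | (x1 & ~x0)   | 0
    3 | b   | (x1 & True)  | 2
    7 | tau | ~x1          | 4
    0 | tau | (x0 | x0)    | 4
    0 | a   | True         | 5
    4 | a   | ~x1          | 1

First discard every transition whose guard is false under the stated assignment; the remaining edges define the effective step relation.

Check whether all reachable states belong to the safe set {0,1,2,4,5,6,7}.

Answer: INVARIANT VIOLATED at state 3

Analysis:
Allowed set {0,1,2,4,5,6,7}
R = {0,2,3,4,5,6}
  0: ✓
  2: ✓
  3: outside
  4: ✓
  5: ✓
  6: ✓
witness against invariant: tau·tau → 3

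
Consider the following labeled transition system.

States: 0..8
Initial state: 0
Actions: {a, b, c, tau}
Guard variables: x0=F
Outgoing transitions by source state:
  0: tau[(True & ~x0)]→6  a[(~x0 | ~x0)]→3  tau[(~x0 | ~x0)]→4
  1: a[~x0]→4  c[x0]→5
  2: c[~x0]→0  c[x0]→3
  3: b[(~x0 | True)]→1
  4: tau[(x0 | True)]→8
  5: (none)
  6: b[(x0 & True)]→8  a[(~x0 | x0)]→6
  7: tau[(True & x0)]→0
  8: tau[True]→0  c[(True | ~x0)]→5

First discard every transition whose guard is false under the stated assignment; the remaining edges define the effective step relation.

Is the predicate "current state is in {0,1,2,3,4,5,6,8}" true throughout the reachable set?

Answer: INVARIANT HOLDS

Trace:
Safe = {0,1,2,3,4,5,6,8}
Reach set: {0,1,3,4,5,6,8}
  0: ok
  1: ok
  3: ok
  4: ok
  5: ok
  6: ok
  8: ok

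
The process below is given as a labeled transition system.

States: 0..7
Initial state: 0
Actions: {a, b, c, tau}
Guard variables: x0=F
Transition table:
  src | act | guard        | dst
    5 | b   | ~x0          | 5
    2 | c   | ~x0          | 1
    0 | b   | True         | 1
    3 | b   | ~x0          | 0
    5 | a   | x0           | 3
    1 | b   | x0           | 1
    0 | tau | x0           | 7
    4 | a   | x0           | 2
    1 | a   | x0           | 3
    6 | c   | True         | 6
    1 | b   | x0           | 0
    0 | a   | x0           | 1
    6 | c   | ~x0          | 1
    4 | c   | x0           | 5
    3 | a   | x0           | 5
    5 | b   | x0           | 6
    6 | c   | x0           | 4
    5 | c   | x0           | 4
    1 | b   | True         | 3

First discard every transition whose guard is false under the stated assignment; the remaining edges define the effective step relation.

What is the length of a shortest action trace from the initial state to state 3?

Answer: 2

Working:
Layered search for 3:
  depth 0: {0}
  depth 1: {1}
  depth 2: {3}
first hit 3 at d=2 via b·b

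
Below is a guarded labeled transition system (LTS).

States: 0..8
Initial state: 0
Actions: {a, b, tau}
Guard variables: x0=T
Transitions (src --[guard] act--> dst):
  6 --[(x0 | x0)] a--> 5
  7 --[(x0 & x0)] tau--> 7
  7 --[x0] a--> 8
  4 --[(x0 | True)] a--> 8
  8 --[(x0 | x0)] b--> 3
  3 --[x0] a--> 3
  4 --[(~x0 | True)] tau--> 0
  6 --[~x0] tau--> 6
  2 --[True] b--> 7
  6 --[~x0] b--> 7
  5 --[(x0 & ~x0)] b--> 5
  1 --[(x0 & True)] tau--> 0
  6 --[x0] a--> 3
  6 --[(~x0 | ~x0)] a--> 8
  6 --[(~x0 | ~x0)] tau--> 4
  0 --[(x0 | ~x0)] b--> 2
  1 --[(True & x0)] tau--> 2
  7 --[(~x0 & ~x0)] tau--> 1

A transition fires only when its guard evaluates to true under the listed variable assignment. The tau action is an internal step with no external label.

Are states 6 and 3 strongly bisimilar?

Compute ~ classes (split until stable):
  round 0: {{0,1,2,3,4,5,6,7,8}}
  round 1: {{0,2,8},{1},{3,6},{4,7},{5}}
  round 2: {{0},{1},{2},{3},{4},{5},{6},{7},{8}}
9 equivalence class(es) (converged in 3)
class of 6: {6}; class of 3: {3}

Answer: NOT BISIMILAR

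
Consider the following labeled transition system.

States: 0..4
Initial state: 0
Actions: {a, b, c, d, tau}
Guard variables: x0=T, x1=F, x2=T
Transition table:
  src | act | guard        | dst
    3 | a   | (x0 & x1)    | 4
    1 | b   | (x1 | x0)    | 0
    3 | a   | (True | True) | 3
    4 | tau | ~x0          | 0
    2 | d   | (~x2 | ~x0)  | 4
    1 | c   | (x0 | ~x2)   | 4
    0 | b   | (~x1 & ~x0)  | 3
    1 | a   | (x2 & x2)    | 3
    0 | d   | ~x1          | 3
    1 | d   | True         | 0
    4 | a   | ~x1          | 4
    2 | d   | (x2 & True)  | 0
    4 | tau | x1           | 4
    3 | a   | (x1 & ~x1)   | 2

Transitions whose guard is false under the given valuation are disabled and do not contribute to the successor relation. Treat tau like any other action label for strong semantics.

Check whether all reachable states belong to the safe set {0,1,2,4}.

Answer: INVARIANT VIOLATED at state 3

Trace:
Inv-set: {0,1,2,4}
R = {0,3}
  0: safe
  3: outside
counterexample path to 3: d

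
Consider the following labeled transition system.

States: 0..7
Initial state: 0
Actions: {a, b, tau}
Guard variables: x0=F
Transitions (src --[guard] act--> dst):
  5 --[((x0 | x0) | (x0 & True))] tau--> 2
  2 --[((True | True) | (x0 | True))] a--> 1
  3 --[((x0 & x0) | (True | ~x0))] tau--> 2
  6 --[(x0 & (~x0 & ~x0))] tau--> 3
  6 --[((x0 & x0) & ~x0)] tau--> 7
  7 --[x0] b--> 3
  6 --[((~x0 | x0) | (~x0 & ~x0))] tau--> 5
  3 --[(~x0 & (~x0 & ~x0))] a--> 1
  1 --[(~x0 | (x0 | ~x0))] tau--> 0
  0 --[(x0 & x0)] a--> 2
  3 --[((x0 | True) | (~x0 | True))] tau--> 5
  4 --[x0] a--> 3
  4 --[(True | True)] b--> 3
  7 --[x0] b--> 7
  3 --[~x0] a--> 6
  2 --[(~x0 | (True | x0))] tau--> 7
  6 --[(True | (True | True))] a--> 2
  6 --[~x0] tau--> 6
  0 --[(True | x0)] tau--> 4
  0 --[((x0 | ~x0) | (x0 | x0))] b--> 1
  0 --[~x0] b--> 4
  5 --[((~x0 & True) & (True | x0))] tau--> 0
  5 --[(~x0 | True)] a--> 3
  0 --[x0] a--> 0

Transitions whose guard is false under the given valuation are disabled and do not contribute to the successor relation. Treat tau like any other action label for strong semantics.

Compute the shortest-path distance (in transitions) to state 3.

Answer: 2

Analysis:
Layered search for 3:
  depth 0: {0}
  depth 1: {1,4}
  depth 2: {3}
3 enters at depth 2; path b·b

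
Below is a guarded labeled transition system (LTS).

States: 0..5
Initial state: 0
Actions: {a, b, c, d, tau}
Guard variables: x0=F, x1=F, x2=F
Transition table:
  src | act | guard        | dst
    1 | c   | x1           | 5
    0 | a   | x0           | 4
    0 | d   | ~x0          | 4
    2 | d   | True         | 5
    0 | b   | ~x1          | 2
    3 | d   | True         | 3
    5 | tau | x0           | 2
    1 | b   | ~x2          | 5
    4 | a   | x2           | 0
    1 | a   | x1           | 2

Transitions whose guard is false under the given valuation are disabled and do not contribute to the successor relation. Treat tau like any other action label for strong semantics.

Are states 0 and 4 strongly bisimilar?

Answer: NOT BISIMILAR

Analysis:
Bisimulation quotient by refinement:
  round 0: {{0,1,2,3,4,5}}
  round 1: {{0},{1},{2,3},{4,5}}
  round 2: {{0},{1},{2},{3},{4,5}}
stable after 3 split(s): 5 block(s)
0∈{0}, 4∈{4,5}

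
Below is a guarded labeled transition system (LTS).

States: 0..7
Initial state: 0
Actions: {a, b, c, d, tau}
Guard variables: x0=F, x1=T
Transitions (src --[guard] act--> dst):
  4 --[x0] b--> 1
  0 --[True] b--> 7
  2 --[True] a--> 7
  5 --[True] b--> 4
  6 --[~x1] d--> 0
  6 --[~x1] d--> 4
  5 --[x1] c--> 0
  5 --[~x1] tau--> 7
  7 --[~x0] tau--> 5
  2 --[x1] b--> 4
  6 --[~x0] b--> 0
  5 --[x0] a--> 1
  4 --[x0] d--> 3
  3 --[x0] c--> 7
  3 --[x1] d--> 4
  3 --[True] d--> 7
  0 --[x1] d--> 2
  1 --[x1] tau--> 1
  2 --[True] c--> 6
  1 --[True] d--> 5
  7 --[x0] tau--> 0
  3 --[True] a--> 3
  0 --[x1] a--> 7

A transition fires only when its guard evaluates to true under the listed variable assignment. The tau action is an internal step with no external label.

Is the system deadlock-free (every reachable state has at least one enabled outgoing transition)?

Reachable = {0,2,4,5,6,7}
  0: a→7  b→7  d→2  [3 exit(s)]
  2: a→7  b→4  c→6  [3 exit(s)]
  4: ∅  [no exit]
  5: b→4  c→0  [2 exit(s)]
  6: b→0  [1 exit(s)]
  7: tau→5  [1 exit(s)]
trace reaching 4: d·b

Answer: DEADLOCK at state 4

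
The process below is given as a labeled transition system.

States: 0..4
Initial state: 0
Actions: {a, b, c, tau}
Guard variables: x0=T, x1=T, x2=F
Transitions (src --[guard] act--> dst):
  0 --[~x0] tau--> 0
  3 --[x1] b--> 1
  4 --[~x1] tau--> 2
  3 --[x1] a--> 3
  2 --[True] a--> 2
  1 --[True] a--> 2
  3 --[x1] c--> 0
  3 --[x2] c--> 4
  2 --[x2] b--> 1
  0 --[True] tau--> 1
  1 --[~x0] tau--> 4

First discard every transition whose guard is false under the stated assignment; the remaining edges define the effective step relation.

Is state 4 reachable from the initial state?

Answer: UNREACHABLE

Working:
Guard filter leaves 6 enabled edge(s).
Layer 0: {0}
Layer 1: {1}  cumulative {0,1}
Layer 2: {2}  cumulative {0,1,2}
Reach set: {0,1,2}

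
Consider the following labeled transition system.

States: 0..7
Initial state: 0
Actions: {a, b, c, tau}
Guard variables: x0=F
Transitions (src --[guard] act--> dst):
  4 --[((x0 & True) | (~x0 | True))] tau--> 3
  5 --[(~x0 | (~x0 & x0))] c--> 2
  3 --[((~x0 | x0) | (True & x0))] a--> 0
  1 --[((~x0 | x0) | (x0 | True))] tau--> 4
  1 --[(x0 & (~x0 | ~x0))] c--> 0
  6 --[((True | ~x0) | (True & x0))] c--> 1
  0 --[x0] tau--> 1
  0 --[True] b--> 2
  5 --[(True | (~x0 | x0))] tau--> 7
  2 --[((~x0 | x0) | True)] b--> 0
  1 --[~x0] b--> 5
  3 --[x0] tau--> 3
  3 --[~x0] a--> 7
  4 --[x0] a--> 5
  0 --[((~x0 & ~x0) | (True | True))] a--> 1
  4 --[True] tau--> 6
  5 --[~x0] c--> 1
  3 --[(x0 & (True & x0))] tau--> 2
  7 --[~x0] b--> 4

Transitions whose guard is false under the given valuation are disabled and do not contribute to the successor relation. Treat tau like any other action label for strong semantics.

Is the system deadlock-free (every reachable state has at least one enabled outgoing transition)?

Reach set: {0,1,2,3,4,5,6,7}
  0: a→1  b→2  [2 exit(s)]
  1: b→5  tau→4  [2 exit(s)]
  2: b→0  [1 exit(s)]
  3: a→0  a→7  [2 exit(s)]
  4: tau→3  tau→6  [2 exit(s)]
  5: c→1  c→2  tau→7  [3 exit(s)]
  6: c→1  [1 exit(s)]
  7: b→4  [1 exit(s)]

Answer: DEADLOCK-FREE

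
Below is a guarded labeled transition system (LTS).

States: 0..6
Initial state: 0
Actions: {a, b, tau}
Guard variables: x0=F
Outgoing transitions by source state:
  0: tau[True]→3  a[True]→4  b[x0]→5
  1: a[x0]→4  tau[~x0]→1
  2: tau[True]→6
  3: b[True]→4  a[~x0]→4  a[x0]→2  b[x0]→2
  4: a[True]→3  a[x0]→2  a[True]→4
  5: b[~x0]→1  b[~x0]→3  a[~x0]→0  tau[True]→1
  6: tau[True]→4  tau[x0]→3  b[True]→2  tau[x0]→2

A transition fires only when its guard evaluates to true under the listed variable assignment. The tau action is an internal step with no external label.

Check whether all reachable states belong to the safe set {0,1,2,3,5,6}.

Safe = {0,1,2,3,5,6}
R = {0,3,4}
  0: ok
  3: ok
  4: ✗ unsafe
witness against invariant: a → 4

Answer: INVARIANT VIOLATED at state 4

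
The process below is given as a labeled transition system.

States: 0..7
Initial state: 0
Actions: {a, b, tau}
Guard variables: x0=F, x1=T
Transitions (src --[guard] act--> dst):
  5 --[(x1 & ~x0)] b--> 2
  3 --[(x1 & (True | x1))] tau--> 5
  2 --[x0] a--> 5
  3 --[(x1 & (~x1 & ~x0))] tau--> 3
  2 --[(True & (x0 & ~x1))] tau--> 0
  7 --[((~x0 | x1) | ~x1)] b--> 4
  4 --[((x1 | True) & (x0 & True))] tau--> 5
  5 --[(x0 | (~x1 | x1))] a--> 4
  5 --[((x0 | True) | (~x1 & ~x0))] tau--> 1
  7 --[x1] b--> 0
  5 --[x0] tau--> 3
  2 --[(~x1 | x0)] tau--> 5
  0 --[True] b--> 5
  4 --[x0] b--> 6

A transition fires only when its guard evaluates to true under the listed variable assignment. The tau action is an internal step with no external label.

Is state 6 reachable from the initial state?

7 transition(s) survive guard evaluation.
depth 0: {0}
depth 1: {5}  cumulative {0,5}
depth 2: {1,2,4}  cumulative {0,1,2,4,5}
Reach set: {0,1,2,4,5}

Answer: UNREACHABLE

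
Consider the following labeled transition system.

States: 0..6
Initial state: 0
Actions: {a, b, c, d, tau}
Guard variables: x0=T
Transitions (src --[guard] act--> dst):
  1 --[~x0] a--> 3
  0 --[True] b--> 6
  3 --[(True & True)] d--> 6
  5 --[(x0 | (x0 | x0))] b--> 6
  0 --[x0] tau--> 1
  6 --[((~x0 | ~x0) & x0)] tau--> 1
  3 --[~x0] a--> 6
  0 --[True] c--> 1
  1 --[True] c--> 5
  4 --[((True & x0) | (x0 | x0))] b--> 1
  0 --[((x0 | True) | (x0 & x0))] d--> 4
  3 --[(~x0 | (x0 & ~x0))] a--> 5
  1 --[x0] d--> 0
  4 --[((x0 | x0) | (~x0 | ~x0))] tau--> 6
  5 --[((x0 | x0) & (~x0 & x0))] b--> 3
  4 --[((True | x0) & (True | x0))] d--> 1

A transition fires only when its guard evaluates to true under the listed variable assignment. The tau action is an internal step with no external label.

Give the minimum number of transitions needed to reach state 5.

BFS to 5:
  L0 = {0}
  L1 = {1,4,6}
  L2 = {5}
depth(5)=2, e.g. c·c

Answer: 2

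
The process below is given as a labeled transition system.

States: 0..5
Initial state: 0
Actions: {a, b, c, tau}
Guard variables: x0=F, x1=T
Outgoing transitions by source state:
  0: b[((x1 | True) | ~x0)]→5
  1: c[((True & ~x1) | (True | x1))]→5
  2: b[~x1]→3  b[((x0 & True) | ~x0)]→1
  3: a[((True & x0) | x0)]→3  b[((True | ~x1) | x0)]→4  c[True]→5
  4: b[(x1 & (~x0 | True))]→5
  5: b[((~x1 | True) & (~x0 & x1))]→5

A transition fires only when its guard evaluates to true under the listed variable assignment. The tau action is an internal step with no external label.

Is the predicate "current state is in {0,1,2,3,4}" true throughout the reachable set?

Inv-set: {0,1,2,3,4}
R = {0,5}
  0: ok
  5: ✗ unsafe
reach 5 via b — violates

Answer: INVARIANT VIOLATED at state 5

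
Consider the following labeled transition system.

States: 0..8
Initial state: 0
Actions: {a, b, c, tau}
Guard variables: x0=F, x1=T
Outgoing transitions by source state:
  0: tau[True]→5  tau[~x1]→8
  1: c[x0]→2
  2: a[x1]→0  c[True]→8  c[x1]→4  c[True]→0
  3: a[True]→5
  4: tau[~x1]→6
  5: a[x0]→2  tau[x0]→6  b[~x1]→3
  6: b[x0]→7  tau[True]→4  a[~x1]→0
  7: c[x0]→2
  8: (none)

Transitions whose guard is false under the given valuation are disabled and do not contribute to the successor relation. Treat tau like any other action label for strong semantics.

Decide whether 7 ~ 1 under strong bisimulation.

Answer: BISIMILAR

Working:
Refine partition for ~:
  round 0: {{0,1,2,3,4,5,6,7,8}}
  round 1: {{0,6},{1,4,5,7,8},{2},{3}}
stable after 2 split(s): 4 block(s)
class of 7: {1,4,5,7,8}; class of 1: {1,4,5,7,8}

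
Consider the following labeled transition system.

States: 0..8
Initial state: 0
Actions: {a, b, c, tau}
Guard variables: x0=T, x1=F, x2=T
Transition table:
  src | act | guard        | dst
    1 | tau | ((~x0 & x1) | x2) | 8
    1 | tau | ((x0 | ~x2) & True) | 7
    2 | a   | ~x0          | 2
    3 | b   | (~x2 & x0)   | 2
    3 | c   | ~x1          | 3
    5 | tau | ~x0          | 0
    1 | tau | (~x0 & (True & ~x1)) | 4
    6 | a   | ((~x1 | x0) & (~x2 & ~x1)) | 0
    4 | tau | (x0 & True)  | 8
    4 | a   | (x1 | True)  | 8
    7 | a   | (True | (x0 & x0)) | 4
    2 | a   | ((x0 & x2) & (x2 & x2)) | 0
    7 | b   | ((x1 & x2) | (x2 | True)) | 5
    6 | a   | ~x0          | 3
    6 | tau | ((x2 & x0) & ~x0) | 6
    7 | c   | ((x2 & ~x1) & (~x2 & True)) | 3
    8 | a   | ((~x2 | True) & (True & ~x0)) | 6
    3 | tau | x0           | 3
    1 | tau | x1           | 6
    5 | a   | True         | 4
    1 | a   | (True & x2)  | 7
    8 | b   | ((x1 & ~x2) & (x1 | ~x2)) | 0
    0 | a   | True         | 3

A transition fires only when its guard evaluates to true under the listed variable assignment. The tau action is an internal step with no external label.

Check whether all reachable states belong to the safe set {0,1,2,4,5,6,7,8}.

Allowed set {0,1,2,4,5,6,7,8}
Reach set: {0,3}
  0: safe
  3: outside
reach 3 via a — violates

Answer: INVARIANT VIOLATED at state 3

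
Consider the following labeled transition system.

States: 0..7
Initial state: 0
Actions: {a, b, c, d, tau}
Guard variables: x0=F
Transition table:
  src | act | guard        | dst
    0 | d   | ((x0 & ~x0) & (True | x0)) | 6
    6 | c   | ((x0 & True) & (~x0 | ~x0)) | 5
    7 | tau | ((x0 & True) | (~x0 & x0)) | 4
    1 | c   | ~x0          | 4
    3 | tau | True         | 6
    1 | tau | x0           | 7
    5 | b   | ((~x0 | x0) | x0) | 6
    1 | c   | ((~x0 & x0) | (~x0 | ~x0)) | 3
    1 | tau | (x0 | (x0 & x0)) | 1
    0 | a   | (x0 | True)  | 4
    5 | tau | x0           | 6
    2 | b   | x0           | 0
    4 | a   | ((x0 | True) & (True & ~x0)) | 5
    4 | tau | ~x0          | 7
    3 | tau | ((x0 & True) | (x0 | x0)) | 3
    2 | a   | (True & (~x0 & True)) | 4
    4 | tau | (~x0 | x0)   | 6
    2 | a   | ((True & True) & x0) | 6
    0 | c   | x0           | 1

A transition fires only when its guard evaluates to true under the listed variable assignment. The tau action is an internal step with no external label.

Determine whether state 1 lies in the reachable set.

9 transition(s) survive guard evaluation.
L0 = {0}
L1 = {4}  cumulative {0,4}
L2 = {5,6,7}  cumulative {0,4,5,6,7}
Reach set: {0,4,5,6,7}

Answer: UNREACHABLE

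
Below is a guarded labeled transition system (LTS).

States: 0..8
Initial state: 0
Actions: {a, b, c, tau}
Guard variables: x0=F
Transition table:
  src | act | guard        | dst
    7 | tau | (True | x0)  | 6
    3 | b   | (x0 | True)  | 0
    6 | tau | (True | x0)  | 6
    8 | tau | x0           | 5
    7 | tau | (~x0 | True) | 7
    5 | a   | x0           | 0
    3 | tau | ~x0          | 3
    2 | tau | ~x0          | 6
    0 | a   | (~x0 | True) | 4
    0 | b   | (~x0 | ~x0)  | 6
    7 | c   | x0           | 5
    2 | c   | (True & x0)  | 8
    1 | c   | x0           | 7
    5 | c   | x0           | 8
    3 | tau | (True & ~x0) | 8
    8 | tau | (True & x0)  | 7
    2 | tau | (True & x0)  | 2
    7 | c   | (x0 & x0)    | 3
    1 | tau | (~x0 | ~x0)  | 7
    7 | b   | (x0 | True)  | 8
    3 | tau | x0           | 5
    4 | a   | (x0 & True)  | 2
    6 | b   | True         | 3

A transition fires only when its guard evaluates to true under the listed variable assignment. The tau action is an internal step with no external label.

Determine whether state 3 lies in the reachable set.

Guard filter leaves 12 enabled edge(s).
depth 0: {0}
depth 1: {4,6}  cumulative {0,4,6}
depth 2: {3}  cumulative {0,3,4,6}
depth 3: {8}  cumulative {0,3,4,6,8}
R = {0,3,4,6,8}
Path to 3: b·b

Answer: REACHABLE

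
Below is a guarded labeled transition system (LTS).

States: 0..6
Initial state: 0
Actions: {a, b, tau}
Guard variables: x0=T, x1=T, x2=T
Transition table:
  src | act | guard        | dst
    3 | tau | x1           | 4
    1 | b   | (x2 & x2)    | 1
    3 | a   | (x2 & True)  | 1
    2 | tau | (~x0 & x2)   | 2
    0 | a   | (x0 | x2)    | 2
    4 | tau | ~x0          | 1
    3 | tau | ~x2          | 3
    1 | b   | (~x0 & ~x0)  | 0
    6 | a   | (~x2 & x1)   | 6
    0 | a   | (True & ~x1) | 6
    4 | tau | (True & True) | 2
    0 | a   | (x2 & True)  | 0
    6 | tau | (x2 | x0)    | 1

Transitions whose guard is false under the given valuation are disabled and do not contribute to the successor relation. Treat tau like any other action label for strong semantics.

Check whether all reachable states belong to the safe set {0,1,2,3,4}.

Safe = {0,1,2,3,4}
Reachable = {0,2}
  0: safe
  2: safe

Answer: INVARIANT HOLDS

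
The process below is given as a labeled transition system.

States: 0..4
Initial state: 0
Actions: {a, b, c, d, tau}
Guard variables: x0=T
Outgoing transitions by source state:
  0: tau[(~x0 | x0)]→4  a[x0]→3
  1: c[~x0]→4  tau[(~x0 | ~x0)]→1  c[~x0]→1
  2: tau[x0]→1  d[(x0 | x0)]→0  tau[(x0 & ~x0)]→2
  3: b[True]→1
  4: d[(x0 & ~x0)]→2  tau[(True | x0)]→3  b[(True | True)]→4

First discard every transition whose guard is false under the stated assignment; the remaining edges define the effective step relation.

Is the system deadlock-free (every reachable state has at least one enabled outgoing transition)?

Answer: DEADLOCK at state 1

Trace:
Reach set: {0,1,3,4}
  0: a→3  tau→4  [deg 2]
  1: ∅  [deadlock]
  3: b→1  [deg 1]
  4: b→4  tau→3  [deg 2]
trace reaching 1: a·b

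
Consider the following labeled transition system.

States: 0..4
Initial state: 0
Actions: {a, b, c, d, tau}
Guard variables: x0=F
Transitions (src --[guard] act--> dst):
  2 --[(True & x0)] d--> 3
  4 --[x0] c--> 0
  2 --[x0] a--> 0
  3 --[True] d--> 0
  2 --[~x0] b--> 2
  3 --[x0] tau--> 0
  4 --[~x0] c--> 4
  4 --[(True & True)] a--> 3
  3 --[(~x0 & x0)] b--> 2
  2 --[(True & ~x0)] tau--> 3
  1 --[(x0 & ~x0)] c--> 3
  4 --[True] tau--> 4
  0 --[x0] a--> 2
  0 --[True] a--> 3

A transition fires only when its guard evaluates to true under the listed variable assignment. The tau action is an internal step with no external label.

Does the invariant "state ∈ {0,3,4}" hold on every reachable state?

Safe = {0,3,4}
Reachable = {0,3}
  0: safe
  3: safe

Answer: INVARIANT HOLDS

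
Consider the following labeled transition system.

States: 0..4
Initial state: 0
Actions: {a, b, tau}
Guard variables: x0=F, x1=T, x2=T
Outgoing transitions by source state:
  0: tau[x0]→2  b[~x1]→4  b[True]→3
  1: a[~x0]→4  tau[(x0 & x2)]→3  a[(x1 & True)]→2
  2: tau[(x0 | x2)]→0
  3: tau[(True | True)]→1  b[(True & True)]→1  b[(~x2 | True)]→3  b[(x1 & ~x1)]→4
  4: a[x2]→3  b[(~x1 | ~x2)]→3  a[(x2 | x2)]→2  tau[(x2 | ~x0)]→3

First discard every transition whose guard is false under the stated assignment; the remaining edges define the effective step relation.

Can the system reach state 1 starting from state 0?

Answer: REACHABLE

Analysis:
After dropping false guards: 10 live edges.
depth 0: {0}
depth 1: {3}  cumulative {0,3}
depth 2: {1}  cumulative {0,1,3}
depth 3: {2,4}  cumulative {0,1,2,3,4}
Reachable = {0,1,2,3,4}
Path to 1: b·tau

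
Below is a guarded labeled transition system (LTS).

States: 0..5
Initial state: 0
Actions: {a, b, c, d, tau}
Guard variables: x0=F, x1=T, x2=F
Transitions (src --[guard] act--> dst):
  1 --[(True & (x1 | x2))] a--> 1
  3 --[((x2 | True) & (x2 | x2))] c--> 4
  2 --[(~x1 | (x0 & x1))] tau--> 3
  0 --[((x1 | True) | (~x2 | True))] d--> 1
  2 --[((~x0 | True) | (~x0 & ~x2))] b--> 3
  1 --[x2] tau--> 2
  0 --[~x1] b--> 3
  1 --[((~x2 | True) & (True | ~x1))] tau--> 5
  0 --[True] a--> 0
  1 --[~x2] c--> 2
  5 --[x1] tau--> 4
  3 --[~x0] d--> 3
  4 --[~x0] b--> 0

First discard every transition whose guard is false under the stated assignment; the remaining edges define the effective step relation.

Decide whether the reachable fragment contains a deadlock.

Answer: DEADLOCK-FREE

Working:
Reach set: {0,1,2,3,4,5}
  0: a→0  d→1  [2 out]
  1: a→1  c→2  tau→5  [3 out]
  2: b→3  [1 out]
  3: d→3  [1 out]
  4: b→0  [1 out]
  5: tau→4  [1 out]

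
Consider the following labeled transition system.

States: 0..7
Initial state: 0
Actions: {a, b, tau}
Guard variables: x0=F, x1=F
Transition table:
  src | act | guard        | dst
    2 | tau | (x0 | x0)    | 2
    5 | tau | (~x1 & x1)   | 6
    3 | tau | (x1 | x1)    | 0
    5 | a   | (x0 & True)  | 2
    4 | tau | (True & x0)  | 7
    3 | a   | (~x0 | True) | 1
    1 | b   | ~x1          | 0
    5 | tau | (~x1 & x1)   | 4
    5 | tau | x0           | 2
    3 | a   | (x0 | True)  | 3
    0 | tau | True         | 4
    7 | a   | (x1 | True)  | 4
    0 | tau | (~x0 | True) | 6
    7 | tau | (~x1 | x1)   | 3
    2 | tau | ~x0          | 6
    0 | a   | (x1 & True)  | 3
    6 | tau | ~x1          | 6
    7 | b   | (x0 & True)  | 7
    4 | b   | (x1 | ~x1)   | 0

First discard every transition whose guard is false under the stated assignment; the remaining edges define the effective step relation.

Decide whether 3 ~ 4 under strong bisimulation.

Answer: NOT BISIMILAR

Trace:
Bisimulation quotient by refinement:
  P[0] = {{0,1,2,3,4,5,6,7}}
  P[1] = {{0,2,6},{1,4},{3},{5},{7}}
  P[2] = {{0},{1,4},{2,6},{3},{5},{7}}
stable after 3 split(s): 6 block(s)
3∈{3}, 4∈{1,4}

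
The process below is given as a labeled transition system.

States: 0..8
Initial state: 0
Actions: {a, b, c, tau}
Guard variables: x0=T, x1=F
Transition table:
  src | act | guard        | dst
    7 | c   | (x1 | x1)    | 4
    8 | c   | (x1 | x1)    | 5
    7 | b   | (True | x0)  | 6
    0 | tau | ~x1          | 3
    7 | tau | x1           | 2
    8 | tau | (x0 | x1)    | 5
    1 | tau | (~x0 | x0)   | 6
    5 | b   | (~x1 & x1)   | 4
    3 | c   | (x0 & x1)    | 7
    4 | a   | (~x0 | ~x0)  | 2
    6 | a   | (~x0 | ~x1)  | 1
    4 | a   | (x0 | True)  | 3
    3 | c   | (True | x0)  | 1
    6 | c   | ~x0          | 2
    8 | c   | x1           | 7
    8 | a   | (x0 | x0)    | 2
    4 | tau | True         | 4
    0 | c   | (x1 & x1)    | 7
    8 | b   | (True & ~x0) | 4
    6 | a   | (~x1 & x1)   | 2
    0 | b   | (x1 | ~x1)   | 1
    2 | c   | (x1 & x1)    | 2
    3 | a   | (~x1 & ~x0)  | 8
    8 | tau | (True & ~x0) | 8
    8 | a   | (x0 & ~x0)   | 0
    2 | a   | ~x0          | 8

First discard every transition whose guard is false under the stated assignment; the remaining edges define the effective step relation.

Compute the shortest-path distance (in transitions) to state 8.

Answer: UNREACHABLE

Analysis:
Breadth-first toward 8:
  Layer 0: {0}
  Layer 1: {1,3}
  Layer 2: {6}
8 never appears.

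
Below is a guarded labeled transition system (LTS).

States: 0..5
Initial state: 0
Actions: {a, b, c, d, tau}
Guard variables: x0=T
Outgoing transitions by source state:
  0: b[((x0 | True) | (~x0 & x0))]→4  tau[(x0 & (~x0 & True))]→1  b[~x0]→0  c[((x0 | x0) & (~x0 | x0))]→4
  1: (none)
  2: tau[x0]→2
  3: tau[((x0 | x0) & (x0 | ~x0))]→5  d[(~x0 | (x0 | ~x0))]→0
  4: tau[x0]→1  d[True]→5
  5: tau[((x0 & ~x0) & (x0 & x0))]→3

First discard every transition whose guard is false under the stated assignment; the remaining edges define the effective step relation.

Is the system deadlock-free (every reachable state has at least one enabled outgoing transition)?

Answer: DEADLOCK at state 1

Working:
R = {0,1,4,5}
  0: b→4  c→4  [2 exit(s)]
  1: ∅  [STUCK]
  4: d→5  tau→1  [2 exit(s)]
  5: ∅  [STUCK]
witness 1: b·tau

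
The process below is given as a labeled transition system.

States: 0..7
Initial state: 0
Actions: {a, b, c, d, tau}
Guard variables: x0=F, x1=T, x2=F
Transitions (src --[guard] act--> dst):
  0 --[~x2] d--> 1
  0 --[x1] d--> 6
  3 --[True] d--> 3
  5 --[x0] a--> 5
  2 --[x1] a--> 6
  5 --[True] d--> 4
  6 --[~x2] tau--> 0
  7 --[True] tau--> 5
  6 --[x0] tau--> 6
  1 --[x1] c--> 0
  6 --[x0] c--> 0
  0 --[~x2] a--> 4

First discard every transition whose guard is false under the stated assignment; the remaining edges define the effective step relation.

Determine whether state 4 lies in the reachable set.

Guard filter leaves 9 enabled edge(s).
L0 = {0}
L1 = {1,4,6}  total {0,1,4,6}
R = {0,1,4,6}
witness 4: a

Answer: REACHABLE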